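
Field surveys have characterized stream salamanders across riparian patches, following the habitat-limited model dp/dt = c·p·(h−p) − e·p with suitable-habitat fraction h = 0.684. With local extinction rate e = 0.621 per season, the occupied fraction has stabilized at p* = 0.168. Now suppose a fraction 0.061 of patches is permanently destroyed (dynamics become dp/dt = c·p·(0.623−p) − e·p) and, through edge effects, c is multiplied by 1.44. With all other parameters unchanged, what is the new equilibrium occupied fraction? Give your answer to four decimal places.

Balance c(h−p*) = e gives c = e/(0.684 − 0.16800) = 0.621/0.51600 = 1.20349.
New p* = 0.623 − e/c = 0.623 − 0.62100/1.73303 = 0.26467.

0.2647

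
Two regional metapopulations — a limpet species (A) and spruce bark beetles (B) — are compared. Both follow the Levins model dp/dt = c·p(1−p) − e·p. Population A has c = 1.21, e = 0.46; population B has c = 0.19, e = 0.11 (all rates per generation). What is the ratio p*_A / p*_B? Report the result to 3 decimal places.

A: p*_A = 1 − 0.46/1.21 = 0.6198.
B: p*_B = 1 − 0.11/0.19 = 0.4211.
p*_A / p*_B = 0.6198/0.4211 = 1.4721.

1.472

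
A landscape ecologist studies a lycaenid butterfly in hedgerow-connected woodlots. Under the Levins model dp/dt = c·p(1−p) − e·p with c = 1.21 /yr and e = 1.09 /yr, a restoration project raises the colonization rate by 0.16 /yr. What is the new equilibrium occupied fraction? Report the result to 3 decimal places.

0.204

Before: p* = 1 − 1.09/1.21 = 0.0992.
After the change, c = 1.37, e = 1.09, so p* = 1 − 1.09/1.37 = 0.2044.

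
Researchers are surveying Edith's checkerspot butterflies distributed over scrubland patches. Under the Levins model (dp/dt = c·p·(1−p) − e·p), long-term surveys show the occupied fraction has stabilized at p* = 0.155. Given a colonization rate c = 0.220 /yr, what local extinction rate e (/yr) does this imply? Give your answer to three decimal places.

At equilibrium c(1−p*) = e.
e = 0.220 × (1 − 0.155) = 0.220 × 0.8450 = 0.1859.

0.186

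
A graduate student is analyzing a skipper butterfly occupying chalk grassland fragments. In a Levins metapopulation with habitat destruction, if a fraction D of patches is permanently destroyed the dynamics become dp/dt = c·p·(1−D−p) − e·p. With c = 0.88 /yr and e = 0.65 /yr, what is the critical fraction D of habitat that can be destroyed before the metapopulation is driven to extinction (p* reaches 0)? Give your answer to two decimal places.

0.26

The nontrivial equilibrium is p* = (1−D) − e/c; extinction occurs when this hits zero.
So D_crit = 1 − e/c = 1 − 0.65/0.88 = 1 − 0.7386 = 0.2614.
This equals the undisturbed p*, a classic result of Lande's extension.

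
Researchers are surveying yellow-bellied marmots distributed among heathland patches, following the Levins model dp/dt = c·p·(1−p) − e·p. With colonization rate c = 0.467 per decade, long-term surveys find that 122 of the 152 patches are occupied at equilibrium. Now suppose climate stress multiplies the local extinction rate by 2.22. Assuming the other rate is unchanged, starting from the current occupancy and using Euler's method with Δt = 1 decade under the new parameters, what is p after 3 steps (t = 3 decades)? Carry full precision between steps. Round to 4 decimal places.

0.6312

Observed p* = 122/152 = 0.80263.
Balance c(1−p*) = e gives e = 0.467×(1 − 0.80263) = 0.09217.
Starting from p₀ = 0.80263; update p ← p + (dp/dt)·Δt with the new parameters.
  1  |  dp/dt·Δt = -0.090255  |  p_1 = 0.712377
  2  |  dp/dt·Δt = -0.050080  |  p_2 = 0.662297
  3  |  dp/dt·Δt = -0.031070  |  p_3 = 0.631227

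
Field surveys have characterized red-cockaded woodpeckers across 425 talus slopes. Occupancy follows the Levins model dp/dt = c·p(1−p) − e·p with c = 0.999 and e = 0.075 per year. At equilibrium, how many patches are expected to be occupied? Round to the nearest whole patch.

393

p* = 1 − e/c = 1 − 0.075/0.999 = 0.9249.
Expected occupied patches = N × p* = 425 × 0.9249 = 393.09 ≈ 393.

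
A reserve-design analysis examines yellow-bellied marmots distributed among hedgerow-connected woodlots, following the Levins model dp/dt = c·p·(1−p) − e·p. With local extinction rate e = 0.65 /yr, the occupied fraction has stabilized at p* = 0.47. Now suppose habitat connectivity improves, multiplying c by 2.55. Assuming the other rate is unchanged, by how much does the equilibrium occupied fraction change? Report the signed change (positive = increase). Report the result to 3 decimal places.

Balance c(1−p*) = e gives c = e/(1 − 0.47000) = 0.65/0.53000 = 1.22642.
New p* = 1 − e/c = 1 − 0.65000/3.12737 = 0.79216.
Δp* = 0.79216 − 0.47000 = +0.32216.

0.322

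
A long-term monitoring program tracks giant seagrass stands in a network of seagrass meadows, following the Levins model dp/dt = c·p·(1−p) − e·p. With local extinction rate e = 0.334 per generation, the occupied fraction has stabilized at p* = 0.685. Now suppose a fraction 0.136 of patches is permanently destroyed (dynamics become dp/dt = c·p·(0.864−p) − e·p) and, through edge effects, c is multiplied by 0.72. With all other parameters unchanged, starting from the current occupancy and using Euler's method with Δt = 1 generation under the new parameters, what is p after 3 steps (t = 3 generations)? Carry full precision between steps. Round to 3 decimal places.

Balance c(1−p*) = e gives c = e/(1 − 0.68500) = 0.334/0.31500 = 1.06032.
Starting from p₀ = 0.68500; update p ← p + (dp/dt)·Δt with the new parameters.
step 1: Δp = -0.13518, p = 0.54982
step 2: Δp = -0.05176, p = 0.49806
step 3: Δp = -0.02721, p = 0.47085

0.471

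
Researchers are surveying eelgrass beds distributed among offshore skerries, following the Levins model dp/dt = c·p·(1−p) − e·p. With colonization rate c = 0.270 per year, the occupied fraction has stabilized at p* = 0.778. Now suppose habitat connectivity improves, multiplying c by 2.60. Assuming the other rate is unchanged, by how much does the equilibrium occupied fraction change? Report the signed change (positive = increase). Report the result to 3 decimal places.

0.137

Balance c(1−p*) = e gives e = 0.270×(1 − 0.77800) = 0.05994.
New p* = 1 − e/c = 1 − 0.05994/0.70200 = 0.91462.
Δp* = 0.91462 − 0.77800 = +0.13662.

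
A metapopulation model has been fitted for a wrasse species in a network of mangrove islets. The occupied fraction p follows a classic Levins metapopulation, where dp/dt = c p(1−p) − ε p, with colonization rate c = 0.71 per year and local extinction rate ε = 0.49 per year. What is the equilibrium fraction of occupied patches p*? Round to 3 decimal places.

0.310

Setting dp/dt = 0 and dividing through by p* gives c·(1−p*) = ε.
So p* = 1 − ε/c = 1 − 0.49/0.71 = 1 − 0.6901 = 0.3099.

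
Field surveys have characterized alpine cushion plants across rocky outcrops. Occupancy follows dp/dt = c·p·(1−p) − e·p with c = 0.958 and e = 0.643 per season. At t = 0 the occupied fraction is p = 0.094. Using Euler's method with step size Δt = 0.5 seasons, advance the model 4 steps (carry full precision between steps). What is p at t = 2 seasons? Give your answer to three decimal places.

0.140

Update rule: p ← p + [c·p·(1−p) − e·p]·Δt with Δt = 0.5.
t = 0.5: p = 0.09400 + (+0.01057) = 0.10457
t = 1: p = 0.10457 + (+0.01123) = 0.11580
t = 1.5: p = 0.11580 + (+0.01182) = 0.12762
t = 2: p = 0.12762 + (+0.01230) = 0.13992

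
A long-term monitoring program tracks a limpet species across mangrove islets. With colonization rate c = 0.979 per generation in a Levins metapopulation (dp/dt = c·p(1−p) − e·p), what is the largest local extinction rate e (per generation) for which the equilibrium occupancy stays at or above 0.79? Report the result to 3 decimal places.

1 − e/c ≥ 0.79 ⇒ e ≤ c(1 − 0.79) = 0.979 × 0.2100.
e_max = 0.2056.

0.206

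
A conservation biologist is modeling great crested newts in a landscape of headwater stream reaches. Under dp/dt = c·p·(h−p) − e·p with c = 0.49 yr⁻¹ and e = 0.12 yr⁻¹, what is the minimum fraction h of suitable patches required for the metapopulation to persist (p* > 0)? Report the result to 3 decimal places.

p* = h − e/c is positive only when h > e/c.
h_min = e/c = 0.12/0.49 = 0.2449.

0.245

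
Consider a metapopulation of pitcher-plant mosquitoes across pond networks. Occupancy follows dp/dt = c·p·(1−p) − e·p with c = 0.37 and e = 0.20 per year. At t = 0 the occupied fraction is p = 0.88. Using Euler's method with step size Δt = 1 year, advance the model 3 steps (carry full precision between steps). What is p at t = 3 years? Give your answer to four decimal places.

Update rule: p ← p + [c·p·(1−p) − e·p]·Δt with Δt = 1.
step 1: Δp = -0.13693, p = 0.74307
step 2: Δp = -0.07798, p = 0.66510
step 3: Δp = -0.05060, p = 0.61449

0.6145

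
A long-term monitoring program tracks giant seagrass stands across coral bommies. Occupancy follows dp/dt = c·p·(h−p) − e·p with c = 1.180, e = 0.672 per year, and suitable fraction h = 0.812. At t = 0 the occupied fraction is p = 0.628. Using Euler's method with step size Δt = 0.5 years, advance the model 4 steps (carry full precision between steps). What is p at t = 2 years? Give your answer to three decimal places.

Update rule: p ← p + [c·p·(h−p) − e·p]·Δt with Δt = 0.5.
p: 0.62800 → 0.48517  (Δp = -0.14283)
p: 0.48517 → 0.41571  (Δp = -0.06946)
p: 0.41571 → 0.37323  (Δp = -0.04248)
p: 0.37323 → 0.34444  (Δp = -0.02878)

0.344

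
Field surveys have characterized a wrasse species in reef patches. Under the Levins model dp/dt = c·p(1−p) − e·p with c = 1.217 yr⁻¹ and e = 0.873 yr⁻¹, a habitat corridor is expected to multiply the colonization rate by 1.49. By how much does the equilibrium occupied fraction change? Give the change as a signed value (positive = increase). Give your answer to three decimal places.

Before: p* = 1 − 0.873/1.217 = 0.2827.
After the change, c = 1.81333, e = 0.873, so p* = 1 − 0.873/1.81333 = 0.5186.
Δp* = 0.5186 − 0.2827 = +0.2359.

0.236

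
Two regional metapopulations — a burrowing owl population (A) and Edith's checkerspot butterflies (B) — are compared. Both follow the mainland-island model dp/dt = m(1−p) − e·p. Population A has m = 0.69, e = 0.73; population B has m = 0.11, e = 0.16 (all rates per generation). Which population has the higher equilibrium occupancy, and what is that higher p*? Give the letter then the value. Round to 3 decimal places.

A: p*_A = m/(m+e) = 0.69/1.4200 = 0.4859.
B: p*_B = 0.11/0.2700 = 0.4074.
A is higher at 0.4859.

A, 0.486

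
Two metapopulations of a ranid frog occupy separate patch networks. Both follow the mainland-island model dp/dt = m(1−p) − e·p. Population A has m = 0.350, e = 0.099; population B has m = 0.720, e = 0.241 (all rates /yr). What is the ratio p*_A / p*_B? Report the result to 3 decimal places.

1.040

A: p*_A = m/(m+e) = 0.350/0.4490 = 0.7795.
B: p*_B = 0.720/0.9610 = 0.7492.
p*_A / p*_B = 0.7795/0.7492 = 1.0404.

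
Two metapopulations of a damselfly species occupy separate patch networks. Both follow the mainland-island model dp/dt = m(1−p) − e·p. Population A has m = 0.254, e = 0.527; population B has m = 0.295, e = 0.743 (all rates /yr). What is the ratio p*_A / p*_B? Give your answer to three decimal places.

A: p*_A = m/(m+e) = 0.254/0.7810 = 0.3252.
B: p*_B = 0.295/1.0380 = 0.2842.
p*_A / p*_B = 0.3252/0.2842 = 1.1443.

1.144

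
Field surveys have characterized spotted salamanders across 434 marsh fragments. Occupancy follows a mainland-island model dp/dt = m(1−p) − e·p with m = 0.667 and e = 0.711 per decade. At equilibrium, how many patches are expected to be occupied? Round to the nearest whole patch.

p* = m/(m+e) = 0.667/1.3780 = 0.4840.
Expected occupied patches = N × p* = 434 × 0.4840 = 210.07 ≈ 210.

210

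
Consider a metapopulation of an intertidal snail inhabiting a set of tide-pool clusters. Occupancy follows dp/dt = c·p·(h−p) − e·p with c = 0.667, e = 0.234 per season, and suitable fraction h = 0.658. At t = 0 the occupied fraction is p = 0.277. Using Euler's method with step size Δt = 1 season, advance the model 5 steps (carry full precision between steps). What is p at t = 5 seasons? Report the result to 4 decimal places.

Update rule: p ← p + [c·p·(h−p) − e·p]·Δt with Δt = 1.
t = 1: p = 0.27700 + (+0.00558) = 0.28258
t = 2: p = 0.28258 + (+0.00464) = 0.28721
t = 3: p = 0.28721 + (+0.00382) = 0.29104
t = 4: p = 0.29104 + (+0.00313) = 0.29417
t = 5: p = 0.29417 + (+0.00255) = 0.29672

0.2967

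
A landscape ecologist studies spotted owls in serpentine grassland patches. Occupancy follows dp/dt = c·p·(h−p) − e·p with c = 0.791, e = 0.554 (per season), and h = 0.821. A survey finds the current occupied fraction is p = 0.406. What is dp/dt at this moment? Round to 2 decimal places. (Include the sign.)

Colonization term: c·p·(h−p) = 0.791×0.406×0.4150 = 0.13328.
Extinction term: e·p = 0.22492.
dp/dt = 0.13328 − 0.22492 = -0.09165.

-0.09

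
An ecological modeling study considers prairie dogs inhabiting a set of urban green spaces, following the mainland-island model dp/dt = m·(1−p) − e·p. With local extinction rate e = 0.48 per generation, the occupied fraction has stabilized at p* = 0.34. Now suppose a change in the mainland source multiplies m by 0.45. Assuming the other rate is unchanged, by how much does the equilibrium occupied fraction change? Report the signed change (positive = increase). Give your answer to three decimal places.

-0.152

Balance m(1−p*) = e·p* gives m = e·p*/(1−p*) = 0.48×0.34000/0.66000 = 0.24727.
New p* = m/(m+e) = 0.11127/(0.11127+0.48000) = 0.18819.
Δp* = 0.18819 − 0.34000 = -0.15181.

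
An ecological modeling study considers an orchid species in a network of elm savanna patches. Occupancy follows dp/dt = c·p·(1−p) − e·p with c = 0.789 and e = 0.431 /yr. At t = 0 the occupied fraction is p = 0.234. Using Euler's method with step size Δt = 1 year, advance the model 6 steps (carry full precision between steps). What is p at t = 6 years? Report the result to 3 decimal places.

Update rule: p ← p + [c·p·(1−p) − e·p]·Δt with Δt = 1.
p: 0.23400 → 0.27457  (Δp = +0.04057)
p: 0.27457 → 0.31338  (Δp = +0.03881)
p: 0.31338 → 0.34809  (Δp = +0.03470)
p: 0.34809 → 0.37710  (Δp = +0.02902)
p: 0.37710 → 0.39991  (Δp = +0.02280)
p: 0.39991 → 0.41689  (Δp = +0.01699)

0.417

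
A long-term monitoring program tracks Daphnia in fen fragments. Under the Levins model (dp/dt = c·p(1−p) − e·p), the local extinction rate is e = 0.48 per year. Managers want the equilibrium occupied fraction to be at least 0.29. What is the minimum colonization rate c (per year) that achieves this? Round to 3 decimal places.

p* = 1 − e/c ≥ 0.29 requires e/c ≤ 0.7100, i.e. c ≥ e/0.7100.
c_min = 0.48/0.7100 = 0.6761.

0.676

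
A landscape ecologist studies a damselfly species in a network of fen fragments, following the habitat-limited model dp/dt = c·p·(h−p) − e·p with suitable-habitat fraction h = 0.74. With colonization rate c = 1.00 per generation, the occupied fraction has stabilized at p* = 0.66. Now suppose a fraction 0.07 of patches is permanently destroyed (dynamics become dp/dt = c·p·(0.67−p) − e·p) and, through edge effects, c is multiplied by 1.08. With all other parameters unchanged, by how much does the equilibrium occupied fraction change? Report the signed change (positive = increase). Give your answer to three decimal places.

Balance c(h−p*) = e gives e = 1.00×(0.74 − 0.66000) = 0.08000.
New p* = 0.67 − e/c = 0.67 − 0.08000/1.08000 = 0.59593.
Δp* = 0.59593 − 0.66000 = -0.06407.

-0.064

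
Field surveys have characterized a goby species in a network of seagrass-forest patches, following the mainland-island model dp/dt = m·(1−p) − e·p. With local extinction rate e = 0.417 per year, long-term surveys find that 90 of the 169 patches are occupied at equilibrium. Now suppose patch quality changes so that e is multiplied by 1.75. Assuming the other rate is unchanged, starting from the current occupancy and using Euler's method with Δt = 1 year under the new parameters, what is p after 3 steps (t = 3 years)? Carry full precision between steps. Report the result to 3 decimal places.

0.393

Observed p* = 90/169 = 0.53254.
Balance m(1−p*) = e·p* gives m = e·p*/(1−p*) = 0.417×0.53254/0.46746 = 0.47506.
Starting from p₀ = 0.53254; update p ← p + (dp/dt)·Δt with the new parameters.
  1  |  dp/dt·Δt = -0.166553  |  p_1 = 0.365991
  2  |  dp/dt·Δt = +0.034112  |  p_2 = 0.400103
  3  |  dp/dt·Δt = -0.006987  |  p_3 = 0.393117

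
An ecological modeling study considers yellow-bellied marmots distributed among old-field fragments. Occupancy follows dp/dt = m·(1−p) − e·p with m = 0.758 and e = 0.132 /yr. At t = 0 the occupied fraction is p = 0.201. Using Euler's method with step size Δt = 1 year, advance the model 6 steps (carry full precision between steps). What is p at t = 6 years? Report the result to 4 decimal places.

0.8517

Update rule: p ← p + [m·(1−p) − e·p]·Δt with Δt = 1.
t = 1: p = 0.20100 + (+0.57911) = 0.78011
t = 2: p = 0.78011 + (+0.06370) = 0.84381
t = 3: p = 0.84381 + (+0.00701) = 0.85082
t = 4: p = 0.85082 + (+0.00077) = 0.85159
t = 5: p = 0.85159 + (+0.00008) = 0.85167
t = 6: p = 0.85167 + (+0.00001) = 0.85168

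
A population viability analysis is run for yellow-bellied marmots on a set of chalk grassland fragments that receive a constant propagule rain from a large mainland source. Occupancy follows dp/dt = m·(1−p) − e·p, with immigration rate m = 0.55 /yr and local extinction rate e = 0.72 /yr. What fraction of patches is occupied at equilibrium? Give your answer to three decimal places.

0.433

At equilibrium the propagule rain into empty patches balances local extinction: m(1−p*) = e·p*.
p* = m/(m+e) = 0.55/(0.55+0.72) = 0.55/1.2700 = 0.4331.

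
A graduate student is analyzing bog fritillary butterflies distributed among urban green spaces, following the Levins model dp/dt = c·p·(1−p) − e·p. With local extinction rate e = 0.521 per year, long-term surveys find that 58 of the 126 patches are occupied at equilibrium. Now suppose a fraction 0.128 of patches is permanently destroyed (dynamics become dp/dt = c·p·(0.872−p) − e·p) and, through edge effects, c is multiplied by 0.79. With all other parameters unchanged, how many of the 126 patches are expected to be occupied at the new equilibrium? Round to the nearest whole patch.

24

Observed p* = 58/126 = 0.46032.
Balance c(1−p*) = e gives c = e/(1 − 0.46032) = 0.521/0.53968 = 0.96539.
New p* = 0.872 − e/c = 0.872 − 0.52100/0.76266 = 0.18886.
Expected occupied = 126 × 0.18886 = 23.80 ≈ 24.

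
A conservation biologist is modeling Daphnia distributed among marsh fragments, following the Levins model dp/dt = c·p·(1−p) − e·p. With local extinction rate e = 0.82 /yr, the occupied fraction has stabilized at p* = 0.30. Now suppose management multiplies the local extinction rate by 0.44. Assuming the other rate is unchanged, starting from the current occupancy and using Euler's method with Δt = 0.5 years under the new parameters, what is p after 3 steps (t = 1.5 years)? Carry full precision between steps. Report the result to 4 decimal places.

0.5038

Balance c(1−p*) = e gives c = e/(1 − 0.30000) = 0.82/0.70000 = 1.17143.
Starting from p₀ = 0.30000; update p ← p + (dp/dt)·Δt with the new parameters.
p: 0.30000 → 0.36888  (Δp = +0.06888)
p: 0.36888 → 0.43869  (Δp = +0.06981)
p: 0.43869 → 0.50378  (Δp = +0.06509)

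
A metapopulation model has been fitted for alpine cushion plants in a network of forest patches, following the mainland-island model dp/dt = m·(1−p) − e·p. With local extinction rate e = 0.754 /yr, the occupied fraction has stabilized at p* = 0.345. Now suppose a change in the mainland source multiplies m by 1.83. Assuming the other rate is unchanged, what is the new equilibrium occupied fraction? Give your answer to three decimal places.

Balance m(1−p*) = e·p* gives m = e·p*/(1−p*) = 0.754×0.34500/0.65500 = 0.39715.
New p* = m/(m+e) = 0.72678/(0.72678+0.75400) = 0.49081.

0.491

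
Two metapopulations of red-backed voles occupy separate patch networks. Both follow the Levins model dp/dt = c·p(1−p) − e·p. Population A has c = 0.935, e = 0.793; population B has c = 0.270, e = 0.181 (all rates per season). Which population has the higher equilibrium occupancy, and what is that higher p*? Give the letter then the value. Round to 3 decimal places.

A: p*_A = 1 − 0.793/0.935 = 0.1519.
B: p*_B = 1 − 0.181/0.270 = 0.3296.
B is higher at 0.3296.

B, 0.330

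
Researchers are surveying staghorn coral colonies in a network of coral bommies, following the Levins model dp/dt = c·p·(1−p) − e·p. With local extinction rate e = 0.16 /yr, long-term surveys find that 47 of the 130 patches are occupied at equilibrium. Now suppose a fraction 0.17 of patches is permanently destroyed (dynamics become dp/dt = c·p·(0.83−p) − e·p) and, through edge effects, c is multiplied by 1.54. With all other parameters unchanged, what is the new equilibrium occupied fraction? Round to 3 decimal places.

0.415

Observed p* = 47/130 = 0.36154.
Balance c(1−p*) = e gives c = e/(1 − 0.36154) = 0.16/0.63846 = 0.25060.
New p* = 0.83 − e/c = 0.83 − 0.16000/0.38592 = 0.41541.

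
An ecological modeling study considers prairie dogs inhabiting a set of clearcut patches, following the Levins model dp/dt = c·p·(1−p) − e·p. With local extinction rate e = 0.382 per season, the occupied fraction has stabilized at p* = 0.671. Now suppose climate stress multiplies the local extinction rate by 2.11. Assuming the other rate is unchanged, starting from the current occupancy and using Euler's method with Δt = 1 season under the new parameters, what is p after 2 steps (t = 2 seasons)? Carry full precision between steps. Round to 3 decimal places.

0.350

Balance c(1−p*) = e gives c = e/(1 − 0.67100) = 0.382/0.32900 = 1.16109.
Starting from p₀ = 0.67100; update p ← p + (dp/dt)·Δt with the new parameters.
  1  |  dp/dt·Δt = -0.284517  |  p_1 = 0.386483
  2  |  dp/dt·Δt = -0.036201  |  p_2 = 0.350281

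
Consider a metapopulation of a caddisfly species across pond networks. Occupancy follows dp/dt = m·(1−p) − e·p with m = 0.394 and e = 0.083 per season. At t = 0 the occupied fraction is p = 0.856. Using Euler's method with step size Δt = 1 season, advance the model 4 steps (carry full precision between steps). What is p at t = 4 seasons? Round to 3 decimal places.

Update rule: p ← p + [m·(1−p) − e·p]·Δt with Δt = 1.
p: 0.85600 → 0.84169  (Δp = -0.01431)
p: 0.84169 → 0.83420  (Δp = -0.00749)
p: 0.83420 → 0.83029  (Δp = -0.00391)
p: 0.83029 → 0.82824  (Δp = -0.00205)

0.828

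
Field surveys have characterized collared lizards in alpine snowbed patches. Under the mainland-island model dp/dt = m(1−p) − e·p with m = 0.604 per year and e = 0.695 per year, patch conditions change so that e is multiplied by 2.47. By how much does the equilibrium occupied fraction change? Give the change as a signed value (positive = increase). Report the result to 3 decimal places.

-0.205

Before: p* = 0.604/(0.604+0.695) = 0.4650.
After: m = 0.604, e = 1.71665; p* = 0.604/2.3207 = 0.2603.
Δp* = 0.2603 − 0.4650 = -0.2047.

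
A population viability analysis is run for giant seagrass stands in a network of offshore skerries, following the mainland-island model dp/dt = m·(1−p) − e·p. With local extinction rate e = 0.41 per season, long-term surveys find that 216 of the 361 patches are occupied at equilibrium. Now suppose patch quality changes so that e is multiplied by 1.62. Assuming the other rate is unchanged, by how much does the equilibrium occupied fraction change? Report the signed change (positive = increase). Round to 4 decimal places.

Observed p* = 216/361 = 0.59834.
Balance m(1−p*) = e·p* gives m = e·p*/(1−p*) = 0.41×0.59834/0.40166 = 0.61076.
New p* = m/(m+e) = 0.61076/(0.61076+0.66420) = 0.47904.
Δp* = 0.47904 − 0.59834 = -0.11930.

-0.1193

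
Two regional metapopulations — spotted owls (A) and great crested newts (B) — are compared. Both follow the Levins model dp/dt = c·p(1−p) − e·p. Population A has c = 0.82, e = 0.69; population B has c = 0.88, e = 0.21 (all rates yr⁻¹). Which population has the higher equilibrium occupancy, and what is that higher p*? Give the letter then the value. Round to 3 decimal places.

B, 0.761

A: p*_A = 1 − 0.69/0.82 = 0.1585.
B: p*_B = 1 − 0.21/0.88 = 0.7614.
B is higher at 0.7614.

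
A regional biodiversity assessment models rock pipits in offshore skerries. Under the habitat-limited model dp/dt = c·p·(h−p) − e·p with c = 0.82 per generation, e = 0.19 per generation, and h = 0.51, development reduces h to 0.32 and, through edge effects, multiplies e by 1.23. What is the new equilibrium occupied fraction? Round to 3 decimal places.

0.035

Before: p* = h − e/c = 0.51 − 0.19/0.82 = 0.51 − 0.2317 = 0.2783.
After: c = 0.82, e = 0.2337, h = 0.32; p* = 0.32 − 0.2337/0.82 = 0.0350.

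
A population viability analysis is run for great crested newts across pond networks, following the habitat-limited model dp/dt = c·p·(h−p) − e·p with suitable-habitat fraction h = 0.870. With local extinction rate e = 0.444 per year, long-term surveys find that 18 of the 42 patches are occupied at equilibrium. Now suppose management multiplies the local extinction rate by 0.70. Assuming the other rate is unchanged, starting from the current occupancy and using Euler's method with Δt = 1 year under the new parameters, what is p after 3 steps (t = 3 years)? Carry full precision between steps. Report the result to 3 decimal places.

Observed p* = 18/42 = 0.42857.
Balance c(h−p*) = e gives c = e/(0.87 − 0.42857) = 0.444/0.44143 = 1.00583.
Starting from p₀ = 0.42857; update p ← p + (dp/dt)·Δt with the new parameters.
p: 0.42857 → 0.48566  (Δp = +0.05709)
p: 0.48566 → 0.52246  (Δp = +0.03680)
p: 0.52246 → 0.54271  (Δp = +0.02025)

0.543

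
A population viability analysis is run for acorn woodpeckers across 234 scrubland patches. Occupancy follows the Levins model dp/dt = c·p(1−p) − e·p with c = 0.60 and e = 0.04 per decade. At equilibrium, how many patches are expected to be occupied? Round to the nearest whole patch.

218

p* = 1 − e/c = 1 − 0.04/0.60 = 0.9333.
Expected occupied patches = N × p* = 234 × 0.9333 = 218.40 ≈ 218.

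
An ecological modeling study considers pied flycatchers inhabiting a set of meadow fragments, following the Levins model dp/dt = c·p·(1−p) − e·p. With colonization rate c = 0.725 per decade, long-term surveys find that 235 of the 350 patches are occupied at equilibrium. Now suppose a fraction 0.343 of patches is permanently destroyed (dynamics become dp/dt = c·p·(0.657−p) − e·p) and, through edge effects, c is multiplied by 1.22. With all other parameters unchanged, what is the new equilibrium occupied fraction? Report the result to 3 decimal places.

0.388

Observed p* = 235/350 = 0.67143.
Balance c(1−p*) = e gives e = 0.725×(1 − 0.67143) = 0.23821.
New p* = 0.657 − e/c = 0.657 − 0.23821/0.88450 = 0.38768.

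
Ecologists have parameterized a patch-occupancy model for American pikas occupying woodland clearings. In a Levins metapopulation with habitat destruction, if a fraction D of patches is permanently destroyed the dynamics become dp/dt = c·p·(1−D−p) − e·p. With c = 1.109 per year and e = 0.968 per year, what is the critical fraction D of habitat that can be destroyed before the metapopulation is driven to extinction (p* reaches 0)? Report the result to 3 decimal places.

0.127

The nontrivial equilibrium is p* = (1−D) − e/c; extinction occurs when this hits zero.
So D_crit = 1 − e/c = 1 − 0.968/1.109 = 1 − 0.8729 = 0.1271.
Note this equals the original equilibrium occupancy — the Levins extinction-debt result.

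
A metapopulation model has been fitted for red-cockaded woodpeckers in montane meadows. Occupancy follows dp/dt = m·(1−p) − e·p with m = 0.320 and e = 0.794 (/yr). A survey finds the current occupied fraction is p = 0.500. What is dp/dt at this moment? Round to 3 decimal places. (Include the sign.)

Colonization term: m·(1−p) = 0.320×0.5000 = 0.16000.
Extinction term: e·p = 0.39700.
dp/dt = 0.16000 − 0.39700 = -0.23700.

-0.237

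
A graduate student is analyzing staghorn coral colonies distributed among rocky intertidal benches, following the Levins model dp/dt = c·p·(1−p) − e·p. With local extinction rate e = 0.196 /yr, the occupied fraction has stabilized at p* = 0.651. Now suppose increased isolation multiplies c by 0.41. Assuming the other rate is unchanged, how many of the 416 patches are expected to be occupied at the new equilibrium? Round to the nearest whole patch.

62

Balance c(1−p*) = e gives c = e/(1 − 0.65100) = 0.196/0.34900 = 0.56160.
New p* = 1 − e/c = 1 − 0.19600/0.23026 = 0.14879.
Expected occupied = 416 × 0.14879 = 61.90 ≈ 62.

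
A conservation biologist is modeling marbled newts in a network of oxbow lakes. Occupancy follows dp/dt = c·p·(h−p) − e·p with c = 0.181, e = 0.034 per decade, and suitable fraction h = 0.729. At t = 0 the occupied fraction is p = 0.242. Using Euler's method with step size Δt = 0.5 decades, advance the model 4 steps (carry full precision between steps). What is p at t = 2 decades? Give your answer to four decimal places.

Update rule: p ← p + [c·p·(h−p) − e·p]·Δt with Δt = 0.5.
p: 0.24200 → 0.24855  (Δp = +0.00655)
p: 0.24855 → 0.25513  (Δp = +0.00658)
p: 0.25513 → 0.26174  (Δp = +0.00660)
p: 0.26174 → 0.26836  (Δp = +0.00662)

0.2684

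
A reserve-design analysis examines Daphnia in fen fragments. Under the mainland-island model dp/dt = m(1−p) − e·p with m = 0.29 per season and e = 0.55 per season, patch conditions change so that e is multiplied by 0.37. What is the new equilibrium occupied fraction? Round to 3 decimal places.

0.588

Before: p* = 0.29/(0.29+0.55) = 0.3452.
After: m = 0.29, e = 0.2035; p* = 0.29/0.4935 = 0.5876.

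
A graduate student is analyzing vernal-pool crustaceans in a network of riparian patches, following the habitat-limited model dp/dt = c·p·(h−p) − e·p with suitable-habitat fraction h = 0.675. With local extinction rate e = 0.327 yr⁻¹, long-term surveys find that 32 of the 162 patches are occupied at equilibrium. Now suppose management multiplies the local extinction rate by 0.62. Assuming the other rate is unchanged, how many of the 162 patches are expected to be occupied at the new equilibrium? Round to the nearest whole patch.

61

Observed p* = 32/162 = 0.19753.
Balance c(h−p*) = e gives c = e/(0.675 − 0.19753) = 0.327/0.47747 = 0.68486.
New p* = 0.675 − e/c = 0.675 − 0.20274/0.68486 = 0.37897.
Expected occupied = 162 × 0.37897 = 61.39 ≈ 61.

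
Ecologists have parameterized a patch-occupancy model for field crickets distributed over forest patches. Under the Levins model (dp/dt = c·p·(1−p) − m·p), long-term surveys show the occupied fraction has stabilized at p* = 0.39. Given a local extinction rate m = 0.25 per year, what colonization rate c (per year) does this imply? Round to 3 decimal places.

At equilibrium c(1−p*) = m, so c = m/(1−p*).
c = 0.25/(1 − 0.39) = 0.25/0.6100 = 0.4098.

0.410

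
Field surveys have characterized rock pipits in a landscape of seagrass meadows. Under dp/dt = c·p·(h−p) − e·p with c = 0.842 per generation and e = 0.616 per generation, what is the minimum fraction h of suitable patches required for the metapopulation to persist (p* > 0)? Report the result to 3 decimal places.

0.732

p* = h − e/c is positive only when h > e/c.
h_min = e/c = 0.616/0.842 = 0.7316.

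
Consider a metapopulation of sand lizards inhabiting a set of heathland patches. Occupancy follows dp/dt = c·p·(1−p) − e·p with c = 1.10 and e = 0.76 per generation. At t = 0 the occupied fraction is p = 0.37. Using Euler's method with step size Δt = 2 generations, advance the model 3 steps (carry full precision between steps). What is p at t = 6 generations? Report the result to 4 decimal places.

Update rule: p ← p + [c·p·(1−p) − e·p]·Δt with Δt = 2.
step 1: Δp = -0.04958, p = 0.32042
step 2: Δp = -0.00799, p = 0.31243
step 3: Δp = -0.00230, p = 0.31014

0.3101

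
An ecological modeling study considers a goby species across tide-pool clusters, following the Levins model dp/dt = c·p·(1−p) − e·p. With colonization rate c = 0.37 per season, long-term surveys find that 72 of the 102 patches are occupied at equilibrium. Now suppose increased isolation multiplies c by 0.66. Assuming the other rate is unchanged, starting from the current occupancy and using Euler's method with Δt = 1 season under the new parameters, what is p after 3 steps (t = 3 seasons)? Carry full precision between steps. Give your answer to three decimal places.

0.642

Observed p* = 72/102 = 0.70588.
Balance c(1−p*) = e gives e = 0.37×(1 − 0.70588) = 0.10882.
Starting from p₀ = 0.70588; update p ← p + (dp/dt)·Δt with the new parameters.
p: 0.70588 → 0.67976  (Δp = -0.02612)
p: 0.67976 → 0.65895  (Δp = -0.02082)
p: 0.65895 → 0.64212  (Δp = -0.01683)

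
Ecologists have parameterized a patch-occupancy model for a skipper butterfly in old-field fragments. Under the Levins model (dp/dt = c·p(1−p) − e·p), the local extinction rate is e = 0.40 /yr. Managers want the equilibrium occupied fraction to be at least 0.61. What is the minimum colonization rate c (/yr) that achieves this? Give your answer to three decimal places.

1.026

p* = 1 − e/c ≥ 0.61 requires e/c ≤ 0.3900, i.e. c ≥ e/0.3900.
c_min = 0.40/0.3900 = 1.0256.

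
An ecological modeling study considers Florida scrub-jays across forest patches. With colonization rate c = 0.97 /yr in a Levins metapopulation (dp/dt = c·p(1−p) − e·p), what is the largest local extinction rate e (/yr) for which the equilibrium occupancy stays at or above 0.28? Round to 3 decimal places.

1 − e/c ≥ 0.28 ⇒ e ≤ c(1 − 0.28) = 0.97 × 0.7200.
e_max = 0.6984.

0.698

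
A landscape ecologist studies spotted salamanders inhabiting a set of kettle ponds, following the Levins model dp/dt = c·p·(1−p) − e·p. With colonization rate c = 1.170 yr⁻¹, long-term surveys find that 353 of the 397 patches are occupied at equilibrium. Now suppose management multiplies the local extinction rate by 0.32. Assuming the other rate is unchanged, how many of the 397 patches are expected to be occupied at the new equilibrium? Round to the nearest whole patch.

Observed p* = 353/397 = 0.88917.
Balance c(1−p*) = e gives e = 1.170×(1 − 0.88917) = 0.12967.
New p* = 1 − e/c = 1 − 0.04149/1.17000 = 0.96454.
Expected occupied = 397 × 0.96454 = 382.92 ≈ 383.

383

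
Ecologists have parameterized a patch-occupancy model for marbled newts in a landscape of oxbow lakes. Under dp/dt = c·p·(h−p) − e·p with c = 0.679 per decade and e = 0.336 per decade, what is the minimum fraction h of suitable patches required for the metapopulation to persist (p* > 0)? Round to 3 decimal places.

p* = h − e/c is positive only when h > e/c.
h_min = e/c = 0.336/0.679 = 0.4948.

0.495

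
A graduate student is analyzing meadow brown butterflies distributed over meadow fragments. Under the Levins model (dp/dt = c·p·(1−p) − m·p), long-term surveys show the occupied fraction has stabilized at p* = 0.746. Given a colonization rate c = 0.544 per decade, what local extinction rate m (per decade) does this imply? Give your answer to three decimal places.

0.138

At equilibrium c(1−p*) = m.
m = 0.544 × (1 − 0.746) = 0.544 × 0.2540 = 0.1382.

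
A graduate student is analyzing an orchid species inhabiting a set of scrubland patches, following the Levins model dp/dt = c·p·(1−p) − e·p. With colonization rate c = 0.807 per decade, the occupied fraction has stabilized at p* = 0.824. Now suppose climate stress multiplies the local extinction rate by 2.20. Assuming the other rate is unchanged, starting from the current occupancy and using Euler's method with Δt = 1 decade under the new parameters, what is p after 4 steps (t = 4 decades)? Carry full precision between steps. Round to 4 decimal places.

Balance c(1−p*) = e gives e = 0.807×(1 − 0.82400) = 0.14203.
Starting from p₀ = 0.82400; update p ← p + (dp/dt)·Δt with the new parameters.
p: 0.82400 → 0.68356  (Δp = -0.14044)
p: 0.68356 → 0.64453  (Δp = -0.03903)
p: 0.64453 → 0.62802  (Δp = -0.01650)
p: 0.62802 → 0.62031  (Δp = -0.00772)

0.6203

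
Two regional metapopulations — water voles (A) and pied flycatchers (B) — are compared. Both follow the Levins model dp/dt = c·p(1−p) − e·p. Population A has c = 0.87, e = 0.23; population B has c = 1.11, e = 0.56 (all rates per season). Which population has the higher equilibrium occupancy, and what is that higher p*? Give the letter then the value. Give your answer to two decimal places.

A, 0.74

A: p*_A = 1 − 0.23/0.87 = 0.7356.
B: p*_B = 1 − 0.56/1.11 = 0.4955.
A is higher at 0.7356.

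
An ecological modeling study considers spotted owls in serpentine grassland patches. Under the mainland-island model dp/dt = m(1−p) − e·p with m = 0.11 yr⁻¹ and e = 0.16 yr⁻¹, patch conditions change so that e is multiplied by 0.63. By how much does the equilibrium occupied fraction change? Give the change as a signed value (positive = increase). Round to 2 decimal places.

0.11

Before: p* = 0.11/(0.11+0.16) = 0.4074.
After: m = 0.11, e = 0.1008; p* = 0.11/0.2108 = 0.5218.
Δp* = 0.5218 − 0.4074 = +0.1144.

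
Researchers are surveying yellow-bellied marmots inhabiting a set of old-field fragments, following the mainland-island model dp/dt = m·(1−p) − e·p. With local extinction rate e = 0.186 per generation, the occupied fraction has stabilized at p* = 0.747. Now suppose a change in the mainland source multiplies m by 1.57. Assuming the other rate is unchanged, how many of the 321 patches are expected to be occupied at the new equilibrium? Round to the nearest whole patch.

264

Balance m(1−p*) = e·p* gives m = e·p*/(1−p*) = 0.186×0.74700/0.25300 = 0.54918.
New p* = m/(m+e) = 0.86221/(0.86221+0.18600) = 0.82255.
Expected occupied = 321 × 0.82255 = 264.04 ≈ 264.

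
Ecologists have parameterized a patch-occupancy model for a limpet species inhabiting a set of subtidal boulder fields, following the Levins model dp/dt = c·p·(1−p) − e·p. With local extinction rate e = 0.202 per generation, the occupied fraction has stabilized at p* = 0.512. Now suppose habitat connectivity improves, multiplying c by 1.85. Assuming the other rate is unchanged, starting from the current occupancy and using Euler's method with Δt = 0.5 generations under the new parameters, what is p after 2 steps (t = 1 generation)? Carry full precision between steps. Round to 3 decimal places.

Balance c(1−p*) = e gives c = e/(1 − 0.51200) = 0.202/0.48800 = 0.41393.
Starting from p₀ = 0.51200; update p ← p + (dp/dt)·Δt with the new parameters.
p: 0.51200 → 0.55596  (Δp = +0.04396)
p: 0.55596 → 0.59433  (Δp = +0.03837)

0.594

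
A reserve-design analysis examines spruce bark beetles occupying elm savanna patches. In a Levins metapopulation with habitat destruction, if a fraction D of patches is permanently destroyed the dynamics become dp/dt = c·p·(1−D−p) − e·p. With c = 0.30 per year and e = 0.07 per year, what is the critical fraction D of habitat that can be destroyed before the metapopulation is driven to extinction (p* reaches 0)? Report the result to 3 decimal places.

0.767

The nontrivial equilibrium is p* = (1−D) − e/c; extinction occurs when this hits zero.
So D_crit = 1 − e/c = 1 − 0.07/0.30 = 1 − 0.2333 = 0.7667.
Note this equals the original equilibrium occupancy — the Levins extinction-debt result.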